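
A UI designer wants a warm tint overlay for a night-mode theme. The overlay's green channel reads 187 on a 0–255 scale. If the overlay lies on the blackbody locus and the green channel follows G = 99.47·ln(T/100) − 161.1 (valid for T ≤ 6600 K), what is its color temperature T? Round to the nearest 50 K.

ln t = (187 + 161.1) / 99.47 = 3.4995.
t = e^3.4995 = 33.100.
T = 100·t = 3310 K → 3300 K to the nearest 50 K.

3300 K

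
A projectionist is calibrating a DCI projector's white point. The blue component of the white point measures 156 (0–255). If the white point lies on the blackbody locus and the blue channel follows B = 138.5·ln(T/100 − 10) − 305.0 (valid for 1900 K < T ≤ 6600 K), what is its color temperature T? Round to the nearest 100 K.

ln(t − 10) = (156 + 305.0) / 138.5 = 3.3285.
t − 10 = e^3.3285 = 27.897, so t = 37.897.
T = 100·t = 3790 K → 3800 K to the nearest 100 K.

3800 K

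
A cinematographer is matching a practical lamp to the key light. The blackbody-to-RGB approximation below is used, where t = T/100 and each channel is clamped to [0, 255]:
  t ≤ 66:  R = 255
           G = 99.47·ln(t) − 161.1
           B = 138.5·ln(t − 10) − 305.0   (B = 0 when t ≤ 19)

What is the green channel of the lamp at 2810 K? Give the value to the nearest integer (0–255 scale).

t = 2810/100 = 28.1; the t ≤ 66 branch applies.
G = 99.47·ln 28.1 − 161.1 = 99.47·3.3358 − 161.1 = 170.709.
Rounded: 171.

171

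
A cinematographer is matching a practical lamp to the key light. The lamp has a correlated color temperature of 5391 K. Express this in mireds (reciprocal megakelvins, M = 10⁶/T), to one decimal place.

M = 10⁶ / 5391 = 185.494 → 185.5 mireds.

185.5 mireds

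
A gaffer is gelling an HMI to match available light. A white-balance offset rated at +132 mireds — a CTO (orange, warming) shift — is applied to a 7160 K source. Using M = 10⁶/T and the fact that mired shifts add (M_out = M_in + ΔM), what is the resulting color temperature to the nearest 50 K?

M_in = 10⁶/7160 = 139.66 mireds.
M_out = 139.66 + (+132) = 271.66 mireds.
T_out = 10⁶/271.66 = 3681.0 K → 3700 K.

3700 K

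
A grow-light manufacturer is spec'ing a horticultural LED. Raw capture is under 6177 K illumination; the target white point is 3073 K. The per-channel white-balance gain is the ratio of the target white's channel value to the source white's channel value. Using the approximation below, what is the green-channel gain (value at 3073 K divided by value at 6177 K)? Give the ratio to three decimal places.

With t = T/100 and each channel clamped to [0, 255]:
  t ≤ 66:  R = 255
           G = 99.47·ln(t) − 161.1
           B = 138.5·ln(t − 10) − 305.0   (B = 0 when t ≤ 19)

0.721

At 6177 K (t = 61.77):
  G = 99.47·ln 61.77 − 161.1 = 99.47·4.1234 − 161.1 = 249.056.
At 3073 K (t = 30.73):
  G = 99.47·ln 30.73 − 161.1 = 99.47·3.4252 − 161.1 = 179.609.
Gain = 179.609 / 249.056 = 0.7212 → 0.721.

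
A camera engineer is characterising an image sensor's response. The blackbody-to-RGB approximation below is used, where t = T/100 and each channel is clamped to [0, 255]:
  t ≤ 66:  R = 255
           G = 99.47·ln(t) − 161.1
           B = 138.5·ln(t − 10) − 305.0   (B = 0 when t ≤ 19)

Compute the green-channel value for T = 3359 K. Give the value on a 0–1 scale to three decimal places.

0.739

t = 3359/100 = 33.59; the t ≤ 66 branch applies.
G = 99.47·ln 33.59 − 161.1 = 99.47·3.5142 − 161.1 = 188.460.
On a 0–1 scale: 188.460/255 = 0.7391 → 0.739.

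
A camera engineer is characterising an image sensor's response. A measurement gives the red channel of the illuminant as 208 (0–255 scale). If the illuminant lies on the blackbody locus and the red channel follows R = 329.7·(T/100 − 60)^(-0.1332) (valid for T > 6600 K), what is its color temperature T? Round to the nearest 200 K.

(t − 60)^(-0.1332) = 208/329.7 = 0.63088.
t − 60 = 0.63088^(1/-0.1332) = 0.63088^(-7.508) = 31.763, so t = 91.763.
T = 100·t = 9176 K → 9200 K to the nearest 200 K.

9200 K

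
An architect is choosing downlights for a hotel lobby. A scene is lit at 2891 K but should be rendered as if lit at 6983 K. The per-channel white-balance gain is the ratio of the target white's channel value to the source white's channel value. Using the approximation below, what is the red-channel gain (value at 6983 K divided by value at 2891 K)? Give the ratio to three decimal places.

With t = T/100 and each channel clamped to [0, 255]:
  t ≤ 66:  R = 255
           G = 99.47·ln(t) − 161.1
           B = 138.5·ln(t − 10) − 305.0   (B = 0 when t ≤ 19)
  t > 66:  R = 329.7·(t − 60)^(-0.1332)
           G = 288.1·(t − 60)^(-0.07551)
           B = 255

0.954

At 2891 K (t = 28.91):
  R = 255 by definition for t ≤ 66.
At 6983 K (t = 69.83):
  R = 329.7·(69.83 − 60)^(-0.1332) = 329.7·9.83^(-0.1332) = 329.7·0.73755 = 243.170.
Gain = 243.170 / 255.000 = 0.9536 → 0.954.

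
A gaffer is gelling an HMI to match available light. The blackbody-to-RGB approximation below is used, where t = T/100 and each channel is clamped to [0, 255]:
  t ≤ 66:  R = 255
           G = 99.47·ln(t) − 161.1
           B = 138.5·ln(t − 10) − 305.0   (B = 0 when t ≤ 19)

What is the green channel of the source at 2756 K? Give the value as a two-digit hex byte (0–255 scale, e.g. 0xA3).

t = 2756/100 = 27.56; the t ≤ 66 branch applies.
G = 99.47·ln 27.56 − 161.1 = 99.47·3.3164 − 161.1 = 168.779.
Rounded: 169; in hex, 0xA9.

0xA9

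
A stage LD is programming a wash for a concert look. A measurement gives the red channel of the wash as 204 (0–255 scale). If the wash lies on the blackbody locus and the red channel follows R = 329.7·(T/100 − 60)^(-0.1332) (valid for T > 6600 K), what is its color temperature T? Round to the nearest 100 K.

9700 K

(t − 60)^(-0.1332) = 204/329.7 = 0.61874.
t − 60 = 0.61874^(1/-0.1332) = 0.61874^(-7.508) = 36.748, so t = 96.748.
T = 100·t = 9675 K → 9700 K to the nearest 100 K.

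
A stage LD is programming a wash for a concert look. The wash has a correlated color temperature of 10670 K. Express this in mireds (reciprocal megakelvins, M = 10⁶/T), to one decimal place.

93.7 mireds

M = 10⁶ / 10670 = 93.721 → 93.7 mireds.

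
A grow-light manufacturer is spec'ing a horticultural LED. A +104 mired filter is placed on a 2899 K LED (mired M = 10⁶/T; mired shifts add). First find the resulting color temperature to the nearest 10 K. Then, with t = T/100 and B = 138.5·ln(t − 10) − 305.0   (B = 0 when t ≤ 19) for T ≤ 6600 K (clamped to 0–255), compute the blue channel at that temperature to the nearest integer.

M_in = 10⁶/2899 = 344.95; M_out = 344.95 + (+104) = 448.95.
T_out = 10⁶/448.95 = 2227.4 K → 2230 K; t = 22.3.
B = 138.5·ln(22.3 − 10) − 305.0 = 138.5·ln 12.3 − 305.0 = 138.5·2.5096 − 305.0 = 42.579.
Rounded: 43.

43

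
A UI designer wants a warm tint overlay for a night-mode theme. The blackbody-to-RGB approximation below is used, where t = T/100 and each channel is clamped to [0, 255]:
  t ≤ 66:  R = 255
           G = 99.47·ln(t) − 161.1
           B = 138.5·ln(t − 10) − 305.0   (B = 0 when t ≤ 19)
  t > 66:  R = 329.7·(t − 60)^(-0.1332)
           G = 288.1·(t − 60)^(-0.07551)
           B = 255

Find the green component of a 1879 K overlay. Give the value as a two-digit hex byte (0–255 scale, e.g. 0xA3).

0x83

t = 1879/100 = 18.79; the t ≤ 66 branch applies.
G = 99.47·ln 18.79 − 161.1 = 99.47·2.9333 − 161.1 = 130.678.
Rounded: 131; in hex, 0x83.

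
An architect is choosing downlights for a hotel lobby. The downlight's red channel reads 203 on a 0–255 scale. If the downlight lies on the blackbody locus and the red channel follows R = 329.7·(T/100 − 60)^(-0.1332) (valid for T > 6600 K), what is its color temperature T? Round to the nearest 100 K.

9800 K

(t − 60)^(-0.1332) = 203/329.7 = 0.61571.
t − 60 = 0.61571^(1/-0.1332) = 0.61571^(-7.508) = 38.129, so t = 98.129.
T = 100·t = 9813 K → 9800 K to the nearest 100 K.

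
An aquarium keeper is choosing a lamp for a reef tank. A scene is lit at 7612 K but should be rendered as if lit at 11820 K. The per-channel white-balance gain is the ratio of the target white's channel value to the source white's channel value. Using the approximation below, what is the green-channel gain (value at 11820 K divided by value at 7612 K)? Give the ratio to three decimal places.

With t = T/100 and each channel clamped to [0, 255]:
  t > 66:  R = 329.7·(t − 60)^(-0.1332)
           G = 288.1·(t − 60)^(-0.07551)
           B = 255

At 7612 K (t = 76.12):
  G = 288.1·(76.12 − 60)^(-0.07551) = 288.1·16.12^(-0.07551) = 288.1·0.81065 = 233.547.
At 11820 K (t = 118.2):
  G = 288.1·(118.2 − 60)^(-0.07551) = 288.1·58.2^(-0.07551) = 288.1·0.73575 = 211.970.
Gain = 211.970 / 233.547 = 0.9076 → 0.908.

0.908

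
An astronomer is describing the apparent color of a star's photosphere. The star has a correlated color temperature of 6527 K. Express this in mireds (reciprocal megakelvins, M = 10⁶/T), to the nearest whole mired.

153 mireds

M = 10⁶ / 6527 = 153.210 → 153 mireds.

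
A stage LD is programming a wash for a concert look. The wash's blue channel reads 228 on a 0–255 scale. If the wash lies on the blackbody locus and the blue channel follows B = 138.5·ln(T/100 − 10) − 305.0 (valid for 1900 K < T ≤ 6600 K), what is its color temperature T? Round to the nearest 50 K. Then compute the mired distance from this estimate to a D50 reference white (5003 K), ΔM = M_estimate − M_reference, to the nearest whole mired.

-24 mireds

ln(t − 10) = (228 + 305.0) / 138.5 = 3.8484.
t − 10 = e^3.8484 = 46.917, so t = 56.917.
T = 100·t = 5692 K → 5700 K to the nearest 50 K.
M_estimate = 10⁶/5700 = 175.44; M_reference = 10⁶/5003 = 199.88.
ΔM = 175.44 − 199.88 = -24.44 → -24 mireds.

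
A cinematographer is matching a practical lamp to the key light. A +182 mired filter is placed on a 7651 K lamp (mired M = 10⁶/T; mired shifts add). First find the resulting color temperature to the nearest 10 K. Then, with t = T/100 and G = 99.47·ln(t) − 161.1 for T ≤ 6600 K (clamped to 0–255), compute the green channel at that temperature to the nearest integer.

184

M_in = 10⁶/7651 = 130.70; M_out = 130.70 + (+182) = 312.70.
T_out = 10⁶/312.70 = 3197.9 K → 3200 K; t = 32.
G = 99.47·ln 32 − 161.1 = 99.47·3.4657 − 161.1 = 183.637.
Rounded: 184.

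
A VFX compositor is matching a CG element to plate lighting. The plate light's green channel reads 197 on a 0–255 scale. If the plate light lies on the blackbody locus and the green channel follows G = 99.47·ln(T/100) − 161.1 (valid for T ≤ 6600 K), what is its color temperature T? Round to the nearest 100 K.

3700 K

ln t = (197 + 161.1) / 99.47 = 3.6001.
t = e^3.6001 = 36.601.
T = 100·t = 3660 K → 3700 K to the nearest 100 K.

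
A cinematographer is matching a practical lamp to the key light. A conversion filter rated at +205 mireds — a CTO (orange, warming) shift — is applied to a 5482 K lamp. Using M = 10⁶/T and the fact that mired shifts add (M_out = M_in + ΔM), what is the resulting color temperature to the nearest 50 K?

2600 K

M_in = 10⁶/5482 = 182.42 mireds.
M_out = 182.42 + (+205) = 387.42 mireds.
T_out = 10⁶/387.42 = 2581.2 K → 2600 K.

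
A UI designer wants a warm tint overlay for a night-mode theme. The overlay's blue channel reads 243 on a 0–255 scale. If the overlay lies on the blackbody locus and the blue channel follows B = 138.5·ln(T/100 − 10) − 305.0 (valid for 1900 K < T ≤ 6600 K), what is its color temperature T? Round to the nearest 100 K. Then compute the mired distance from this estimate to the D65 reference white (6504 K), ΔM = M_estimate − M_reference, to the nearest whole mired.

ln(t − 10) = (243 + 305.0) / 138.5 = 3.9567.
t − 10 = e^3.9567 = 52.283, so t = 62.283.
T = 100·t = 6228 K → 6200 K to the nearest 100 K.
M_estimate = 10⁶/6200 = 161.29; M_reference = 10⁶/6504 = 153.75.
ΔM = 161.29 − 153.75 = 7.54 → +8 mireds.

+8 mireds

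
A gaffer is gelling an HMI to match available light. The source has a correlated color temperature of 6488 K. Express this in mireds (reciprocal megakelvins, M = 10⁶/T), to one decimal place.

154.1 mireds

M = 10⁶ / 6488 = 154.131 → 154.1 mireds.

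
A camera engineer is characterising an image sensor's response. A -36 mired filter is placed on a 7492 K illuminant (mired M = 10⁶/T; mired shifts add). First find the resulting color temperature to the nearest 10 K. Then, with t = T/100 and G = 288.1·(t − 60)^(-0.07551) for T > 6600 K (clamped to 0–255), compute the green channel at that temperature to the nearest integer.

217

M_in = 10⁶/7492 = 133.48; M_out = 133.48 + (-36) = 97.48.
T_out = 10⁶/97.48 = 10259.0 K → 10260 K; t = 102.6.
G = 288.1·(102.6 − 60)^(-0.07551) = 288.1·42.6^(-0.07551) = 288.1·0.75329 = 217.023.
Rounded: 217.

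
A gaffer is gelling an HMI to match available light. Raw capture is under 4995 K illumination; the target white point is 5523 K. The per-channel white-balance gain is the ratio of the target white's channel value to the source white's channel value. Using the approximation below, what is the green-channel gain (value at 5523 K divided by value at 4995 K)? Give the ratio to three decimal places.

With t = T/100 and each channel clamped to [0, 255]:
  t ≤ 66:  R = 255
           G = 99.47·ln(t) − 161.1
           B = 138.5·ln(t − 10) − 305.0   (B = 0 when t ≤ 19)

At 4995 K (t = 49.95):
  G = 99.47·ln 49.95 − 161.1 = 99.47·3.9110 − 161.1 = 227.929.
At 5523 K (t = 55.23):
  G = 99.47·ln 55.23 − 161.1 = 99.47·4.0115 − 161.1 = 237.925.
Gain = 237.925 / 227.929 = 1.0439 → 1.044.

1.044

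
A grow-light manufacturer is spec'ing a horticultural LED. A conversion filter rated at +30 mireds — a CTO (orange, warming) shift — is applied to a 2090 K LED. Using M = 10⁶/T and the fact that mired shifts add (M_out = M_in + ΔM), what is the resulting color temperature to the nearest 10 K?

1970 K

M_in = 10⁶/2090 = 478.47 mireds.
M_out = 478.47 + (+30) = 508.47 mireds.
T_out = 10⁶/508.47 = 1966.7 K → 1970 K.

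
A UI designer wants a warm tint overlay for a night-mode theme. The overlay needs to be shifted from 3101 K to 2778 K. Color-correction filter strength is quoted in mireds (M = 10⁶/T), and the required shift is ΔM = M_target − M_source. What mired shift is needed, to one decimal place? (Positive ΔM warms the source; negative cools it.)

+37.5 mireds

M_source = 10⁶/3101 = 322.477; M_target = 10⁶/2778 = 359.971.
ΔM = 359.971 − 322.477 = 37.495 → +37.5 mireds, a warming shift.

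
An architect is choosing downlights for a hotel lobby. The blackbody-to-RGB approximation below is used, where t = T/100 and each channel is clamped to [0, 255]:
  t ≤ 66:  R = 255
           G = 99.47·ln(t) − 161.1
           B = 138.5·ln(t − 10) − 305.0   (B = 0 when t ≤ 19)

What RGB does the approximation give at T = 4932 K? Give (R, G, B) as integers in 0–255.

t = 4932/100 = 49.32; the t ≤ 66 branch applies.
R = 255 by definition for t ≤ 66.
G = 99.47·ln 49.32 − 161.1 = 99.47·3.8983 − 161.1 = 226.667.
B = 138.5·ln(49.32 − 10) − 305.0 = 138.5·ln 39.32 − 305.0 = 138.5·3.6717 − 305.0 = 203.535.
Rounded: (255, 227, 204).

(255, 227, 204)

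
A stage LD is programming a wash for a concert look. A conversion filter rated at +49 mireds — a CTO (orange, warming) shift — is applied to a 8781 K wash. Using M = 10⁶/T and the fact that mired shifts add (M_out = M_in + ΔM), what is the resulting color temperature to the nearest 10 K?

M_in = 10⁶/8781 = 113.88 mireds.
M_out = 113.88 + (+49) = 162.88 mireds.
T_out = 10⁶/162.88 = 6139.4 K → 6140 K.

6140 K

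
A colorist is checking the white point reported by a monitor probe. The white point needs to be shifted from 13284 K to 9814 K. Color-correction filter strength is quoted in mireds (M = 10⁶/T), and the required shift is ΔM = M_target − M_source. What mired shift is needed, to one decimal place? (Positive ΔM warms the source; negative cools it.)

+26.6 mireds

M_source = 10⁶/13284 = 75.279; M_target = 10⁶/9814 = 101.895.
ΔM = 101.895 − 75.279 = 26.617 → +26.6 mireds, a warming shift.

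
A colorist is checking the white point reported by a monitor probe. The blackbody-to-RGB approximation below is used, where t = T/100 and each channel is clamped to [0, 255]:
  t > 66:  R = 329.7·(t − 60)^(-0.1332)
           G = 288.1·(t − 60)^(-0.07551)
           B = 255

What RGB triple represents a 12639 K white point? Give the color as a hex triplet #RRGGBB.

t = 12639/100 = 126.39; the t > 66 branch applies.
R = 329.7·(126.39 − 60)^(-0.1332) = 329.7·66.39^(-0.1332) = 329.7·0.57187 = 188.545.
G = 288.1·(126.39 − 60)^(-0.07551) = 288.1·66.39^(-0.07551) = 288.1·0.72847 = 209.873.
B = 255 by definition for t > 66.
Rounded: (189, 210, 255).
In hex: #BDD2FF.

#BDD2FF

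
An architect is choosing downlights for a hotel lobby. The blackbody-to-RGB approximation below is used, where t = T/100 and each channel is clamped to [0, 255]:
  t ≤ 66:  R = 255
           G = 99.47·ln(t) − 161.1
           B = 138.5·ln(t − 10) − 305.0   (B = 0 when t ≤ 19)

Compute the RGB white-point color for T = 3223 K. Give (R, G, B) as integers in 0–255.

(255, 184, 125)

t = 3223/100 = 32.23; the t ≤ 66 branch applies.
R = 255 by definition for t ≤ 66.
G = 99.47·ln 32.23 − 161.1 = 99.47·3.4729 − 161.1 = 184.349.
B = 138.5·ln(32.23 − 10) − 305.0 = 138.5·ln 22.23 − 305.0 = 138.5·3.1014 − 305.0 = 124.550.
Rounded: (255, 184, 125).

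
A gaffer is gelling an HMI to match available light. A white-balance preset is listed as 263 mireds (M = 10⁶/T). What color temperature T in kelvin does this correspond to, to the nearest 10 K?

T = 10⁶ / 263 = 3802.28 K → 3800 K.

3800 K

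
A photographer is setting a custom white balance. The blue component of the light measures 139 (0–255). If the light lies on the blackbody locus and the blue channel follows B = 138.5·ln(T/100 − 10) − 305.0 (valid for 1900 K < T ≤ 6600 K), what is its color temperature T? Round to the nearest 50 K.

ln(t − 10) = (139 + 305.0) / 138.5 = 3.2058.
t − 10 = e^3.2058 = 24.675, so t = 34.675.
T = 100·t = 3467 K → 3450 K to the nearest 50 K.

3450 K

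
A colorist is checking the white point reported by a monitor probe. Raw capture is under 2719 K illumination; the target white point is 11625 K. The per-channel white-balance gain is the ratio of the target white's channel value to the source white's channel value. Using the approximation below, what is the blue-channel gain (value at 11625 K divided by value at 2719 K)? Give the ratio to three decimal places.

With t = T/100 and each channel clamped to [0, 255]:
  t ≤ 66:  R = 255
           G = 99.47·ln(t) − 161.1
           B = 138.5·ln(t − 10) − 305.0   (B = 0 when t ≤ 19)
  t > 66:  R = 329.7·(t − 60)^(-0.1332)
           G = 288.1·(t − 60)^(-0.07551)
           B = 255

2.867

At 2719 K (t = 27.19):
  B = 138.5·ln(27.19 − 10) − 305.0 = 138.5·ln 17.19 − 305.0 = 138.5·2.8443 − 305.0 = 88.939.
At 11625 K (t = 116.25):
  B = 255 by definition for t > 66.
Gain = 255.000 / 88.939 = 2.8671 → 2.867.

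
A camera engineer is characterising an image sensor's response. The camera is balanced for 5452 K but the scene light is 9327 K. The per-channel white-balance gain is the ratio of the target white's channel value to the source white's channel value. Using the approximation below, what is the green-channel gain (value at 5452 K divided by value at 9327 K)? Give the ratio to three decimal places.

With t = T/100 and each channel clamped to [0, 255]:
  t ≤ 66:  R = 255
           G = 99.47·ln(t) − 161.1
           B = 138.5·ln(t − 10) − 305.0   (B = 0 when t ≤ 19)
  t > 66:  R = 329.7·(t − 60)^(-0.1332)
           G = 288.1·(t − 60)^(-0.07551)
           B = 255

At 9327 K (t = 93.27):
  G = 288.1·(93.27 − 60)^(-0.07551) = 288.1·33.27^(-0.07551) = 288.1·0.76748 = 221.112.
At 5452 K (t = 54.52):
  G = 99.47·ln 54.52 − 161.1 = 99.47·3.9986 − 161.1 = 236.638.
Gain = 236.638 / 221.112 = 1.0702 → 1.070.

1.070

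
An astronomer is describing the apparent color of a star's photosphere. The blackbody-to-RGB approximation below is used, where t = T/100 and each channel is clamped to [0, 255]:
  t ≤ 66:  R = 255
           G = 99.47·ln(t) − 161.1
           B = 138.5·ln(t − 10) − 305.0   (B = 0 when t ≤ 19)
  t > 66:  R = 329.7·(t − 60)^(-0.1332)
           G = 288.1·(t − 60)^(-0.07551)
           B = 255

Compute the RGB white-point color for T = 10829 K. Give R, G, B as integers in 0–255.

R=197, G=215, B=255

t = 10829/100 = 108.29; the t > 66 branch applies.
R = 329.7·(108.29 − 60)^(-0.1332) = 329.7·48.29^(-0.1332) = 329.7·0.59664 = 196.711.
G = 288.1·(108.29 − 60)^(-0.07551) = 288.1·48.29^(-0.07551) = 288.1·0.74619 = 214.979.
B = 255 by definition for t > 66.
Rounded: (197, 215, 255).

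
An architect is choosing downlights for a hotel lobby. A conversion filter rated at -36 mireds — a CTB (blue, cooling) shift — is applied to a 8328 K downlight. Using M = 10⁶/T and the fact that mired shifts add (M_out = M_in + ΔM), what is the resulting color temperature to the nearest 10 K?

M_in = 10⁶/8328 = 120.08 mireds.
M_out = 120.08 + (-36) = 84.08 mireds.
T_out = 10⁶/84.08 = 11893.9 K → 11890 K.

11890 K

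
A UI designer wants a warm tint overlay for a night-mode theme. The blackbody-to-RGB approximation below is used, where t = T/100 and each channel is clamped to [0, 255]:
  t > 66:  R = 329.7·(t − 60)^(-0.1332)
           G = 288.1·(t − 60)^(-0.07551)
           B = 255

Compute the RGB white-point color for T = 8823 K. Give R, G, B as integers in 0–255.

t = 8823/100 = 88.23; the t > 66 branch applies.
R = 329.7·(88.23 − 60)^(-0.1332) = 329.7·28.23^(-0.1332) = 329.7·0.64086 = 211.293.
G = 288.1·(88.23 − 60)^(-0.07551) = 288.1·28.23^(-0.07551) = 288.1·0.77706 = 223.872.
B = 255 by definition for t > 66.
Rounded: (211, 224, 255).

R=211, G=224, B=255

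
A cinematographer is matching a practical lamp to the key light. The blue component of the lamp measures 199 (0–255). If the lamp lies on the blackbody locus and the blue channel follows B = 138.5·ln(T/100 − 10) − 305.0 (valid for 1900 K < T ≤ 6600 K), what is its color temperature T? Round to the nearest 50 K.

4800 K

ln(t − 10) = (199 + 305.0) / 138.5 = 3.6390.
t − 10 = e^3.6390 = 38.053, so t = 48.053.
T = 100·t = 4805 K → 4800 K to the nearest 50 K.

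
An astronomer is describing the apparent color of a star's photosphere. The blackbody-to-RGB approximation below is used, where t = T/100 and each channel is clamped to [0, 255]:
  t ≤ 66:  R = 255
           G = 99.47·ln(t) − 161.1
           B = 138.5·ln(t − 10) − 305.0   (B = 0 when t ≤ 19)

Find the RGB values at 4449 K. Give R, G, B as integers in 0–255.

t = 4449/100 = 44.49; the t ≤ 66 branch applies.
R = 255 by definition for t ≤ 66.
G = 99.47·ln 44.49 − 161.1 = 99.47·3.7953 − 161.1 = 216.415.
B = 138.5·ln(44.49 − 10) − 305.0 = 138.5·ln 34.49 − 305.0 = 138.5·3.5407 − 305.0 = 185.383.
Rounded: (255, 216, 185).

R=255, G=216, B=185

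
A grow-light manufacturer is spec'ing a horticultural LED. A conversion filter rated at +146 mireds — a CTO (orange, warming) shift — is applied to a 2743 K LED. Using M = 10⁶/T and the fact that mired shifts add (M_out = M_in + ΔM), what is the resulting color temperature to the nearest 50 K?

1950 K

M_in = 10⁶/2743 = 364.56 mireds.
M_out = 364.56 + (+146) = 510.56 mireds.
T_out = 10⁶/510.56 = 1958.6 K → 1950 K.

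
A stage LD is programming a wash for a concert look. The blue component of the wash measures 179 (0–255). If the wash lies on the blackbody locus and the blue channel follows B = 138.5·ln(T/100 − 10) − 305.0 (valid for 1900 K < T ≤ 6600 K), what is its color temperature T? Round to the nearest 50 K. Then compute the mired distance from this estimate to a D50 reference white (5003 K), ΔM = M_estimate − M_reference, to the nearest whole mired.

+33 mireds

ln(t − 10) = (179 + 305.0) / 138.5 = 3.4946.
t − 10 = e^3.4946 = 32.937, so t = 42.937.
T = 100·t = 4294 K → 4300 K to the nearest 50 K.
M_estimate = 10⁶/4300 = 232.56; M_reference = 10⁶/5003 = 199.88.
ΔM = 232.56 − 199.88 = 32.68 → +33 mireds.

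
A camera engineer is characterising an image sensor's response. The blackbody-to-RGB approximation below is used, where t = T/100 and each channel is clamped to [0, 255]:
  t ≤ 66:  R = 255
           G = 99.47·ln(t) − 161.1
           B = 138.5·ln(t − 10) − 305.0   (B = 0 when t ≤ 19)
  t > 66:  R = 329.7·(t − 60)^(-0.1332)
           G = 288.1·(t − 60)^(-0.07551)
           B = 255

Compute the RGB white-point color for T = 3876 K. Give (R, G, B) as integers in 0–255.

(255, 203, 160)

t = 3876/100 = 38.76; the t ≤ 66 branch applies.
R = 255 by definition for t ≤ 66.
G = 99.47·ln 38.76 − 161.1 = 99.47·3.6574 − 161.1 = 202.700.
B = 138.5·ln(38.76 − 10) − 305.0 = 138.5·ln 28.76 − 305.0 = 138.5·3.3590 − 305.0 = 160.219.
Rounded: (255, 203, 160).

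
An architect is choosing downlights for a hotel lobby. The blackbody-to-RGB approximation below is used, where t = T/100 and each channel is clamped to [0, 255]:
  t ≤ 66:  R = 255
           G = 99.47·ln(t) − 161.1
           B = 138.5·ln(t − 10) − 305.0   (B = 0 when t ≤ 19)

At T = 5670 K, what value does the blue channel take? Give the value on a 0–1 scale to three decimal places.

t = 5670/100 = 56.7; the t ≤ 66 branch applies.
B = 138.5·ln(56.7 − 10) − 305.0 = 138.5·ln 46.7 − 305.0 = 138.5·3.8437 − 305.0 = 227.359.
On a 0–1 scale: 227.359/255 = 0.8916 → 0.892.

0.892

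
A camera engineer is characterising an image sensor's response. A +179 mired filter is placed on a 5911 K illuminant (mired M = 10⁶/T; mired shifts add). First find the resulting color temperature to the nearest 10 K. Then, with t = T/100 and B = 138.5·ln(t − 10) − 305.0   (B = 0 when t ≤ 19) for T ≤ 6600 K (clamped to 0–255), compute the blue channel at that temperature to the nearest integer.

101

M_in = 10⁶/5911 = 169.18; M_out = 169.18 + (+179) = 348.18.
T_out = 10⁶/348.18 = 2872.1 K → 2870 K; t = 28.7.
B = 138.5·ln(28.7 − 10) − 305.0 = 138.5·ln 18.7 − 305.0 = 138.5·2.9285 − 305.0 = 100.601.
Rounded: 101.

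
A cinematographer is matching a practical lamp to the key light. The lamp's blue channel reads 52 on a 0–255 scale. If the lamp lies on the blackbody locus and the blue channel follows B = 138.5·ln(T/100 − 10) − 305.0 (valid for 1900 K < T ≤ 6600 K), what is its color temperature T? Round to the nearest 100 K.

ln(t − 10) = (52 + 305.0) / 138.5 = 2.5776.
t − 10 = e^2.5776 = 13.166, so t = 23.166.
T = 100·t = 2317 K → 2300 K to the nearest 100 K.

2300 K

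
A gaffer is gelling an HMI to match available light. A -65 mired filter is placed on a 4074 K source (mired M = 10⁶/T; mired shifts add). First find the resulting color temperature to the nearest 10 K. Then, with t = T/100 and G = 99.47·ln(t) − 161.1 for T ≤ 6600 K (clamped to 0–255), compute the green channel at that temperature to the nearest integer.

238

M_in = 10⁶/4074 = 245.46; M_out = 245.46 + (-65) = 180.46.
T_out = 10⁶/180.46 = 5541.4 K → 5540 K; t = 55.4.
G = 99.47·ln 55.4 − 161.1 = 99.47·4.0146 − 161.1 = 238.230.
Rounded: 238.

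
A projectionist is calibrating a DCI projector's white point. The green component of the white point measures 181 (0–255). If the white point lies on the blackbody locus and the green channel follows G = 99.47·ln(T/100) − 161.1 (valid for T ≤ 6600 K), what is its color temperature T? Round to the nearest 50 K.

3100 K

ln t = (181 + 161.1) / 99.47 = 3.4392.
t = e^3.4392 = 31.163.
T = 100·t = 3116 K → 3100 K to the nearest 50 K.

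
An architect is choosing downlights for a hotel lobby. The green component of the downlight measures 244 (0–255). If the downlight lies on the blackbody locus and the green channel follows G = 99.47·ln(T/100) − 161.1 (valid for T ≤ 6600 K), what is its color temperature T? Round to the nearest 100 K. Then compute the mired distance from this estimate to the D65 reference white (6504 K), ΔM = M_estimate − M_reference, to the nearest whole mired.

ln t = (244 + 161.1) / 99.47 = 4.0726.
t = e^4.0726 = 58.709.
T = 100·t = 5871 K → 5900 K to the nearest 100 K.
M_estimate = 10⁶/5900 = 169.49; M_reference = 10⁶/6504 = 153.75.
ΔM = 169.49 − 153.75 = 15.74 → +16 mireds.

+16 mireds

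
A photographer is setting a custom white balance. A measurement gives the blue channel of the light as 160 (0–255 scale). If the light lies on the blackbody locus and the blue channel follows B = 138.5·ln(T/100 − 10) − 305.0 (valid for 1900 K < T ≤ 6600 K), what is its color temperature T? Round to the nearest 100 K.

3900 K

ln(t − 10) = (160 + 305.0) / 138.5 = 3.3574.
t − 10 = e^3.3574 = 28.714, so t = 38.714.
T = 100·t = 3871 K → 3900 K to the nearest 100 K.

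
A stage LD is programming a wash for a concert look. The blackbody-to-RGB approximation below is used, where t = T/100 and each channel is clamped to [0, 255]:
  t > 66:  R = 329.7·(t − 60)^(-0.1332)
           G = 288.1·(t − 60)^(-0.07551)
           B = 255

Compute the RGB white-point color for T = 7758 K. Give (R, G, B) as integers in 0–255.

(225, 232, 255)

t = 7758/100 = 77.58; the t > 66 branch applies.
R = 329.7·(77.58 − 60)^(-0.1332) = 329.7·17.58^(-0.1332) = 329.7·0.68260 = 225.052.
G = 288.1·(77.58 − 60)^(-0.07551) = 288.1·17.58^(-0.07551) = 288.1·0.80536 = 232.023.
B = 255 by definition for t > 66.
Rounded: (225, 232, 255).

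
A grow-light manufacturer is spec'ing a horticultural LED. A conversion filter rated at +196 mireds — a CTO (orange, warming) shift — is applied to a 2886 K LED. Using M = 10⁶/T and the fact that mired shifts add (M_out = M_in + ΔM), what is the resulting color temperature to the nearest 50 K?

M_in = 10⁶/2886 = 346.50 mireds.
M_out = 346.50 + (+196) = 542.50 mireds.
T_out = 10⁶/542.50 = 1843.3 K → 1850 K.

1850 K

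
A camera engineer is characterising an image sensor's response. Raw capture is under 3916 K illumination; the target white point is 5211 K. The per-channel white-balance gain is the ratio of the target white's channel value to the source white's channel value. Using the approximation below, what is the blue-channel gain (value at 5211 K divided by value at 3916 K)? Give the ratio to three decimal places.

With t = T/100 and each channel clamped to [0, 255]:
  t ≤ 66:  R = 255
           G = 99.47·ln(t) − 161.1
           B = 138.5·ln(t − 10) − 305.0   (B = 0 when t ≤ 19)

1.314

At 3916 K (t = 39.16):
  B = 138.5·ln(39.16 − 10) − 305.0 = 138.5·ln 29.16 − 305.0 = 138.5·3.3728 − 305.0 = 162.133.
At 5211 K (t = 52.11):
  B = 138.5·ln(52.11 − 10) − 305.0 = 138.5·ln 42.11 − 305.0 = 138.5·3.7403 − 305.0 = 213.030.
Gain = 213.030 / 162.133 = 1.3139 → 1.314.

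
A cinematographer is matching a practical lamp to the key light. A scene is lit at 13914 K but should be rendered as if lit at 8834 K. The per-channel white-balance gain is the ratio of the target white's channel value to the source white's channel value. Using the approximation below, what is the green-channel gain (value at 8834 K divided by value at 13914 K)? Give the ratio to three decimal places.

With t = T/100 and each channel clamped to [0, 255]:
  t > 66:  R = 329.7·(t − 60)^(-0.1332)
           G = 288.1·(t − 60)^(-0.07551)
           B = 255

1.081

At 13914 K (t = 139.14):
  G = 288.1·(139.14 − 60)^(-0.07551) = 288.1·79.14^(-0.07551) = 288.1·0.71887 = 207.107.
At 8834 K (t = 88.34):
  G = 288.1·(88.34 − 60)^(-0.07551) = 288.1·28.34^(-0.07551) = 288.1·0.77684 = 223.806.
Gain = 223.806 / 207.107 = 1.0806 → 1.081.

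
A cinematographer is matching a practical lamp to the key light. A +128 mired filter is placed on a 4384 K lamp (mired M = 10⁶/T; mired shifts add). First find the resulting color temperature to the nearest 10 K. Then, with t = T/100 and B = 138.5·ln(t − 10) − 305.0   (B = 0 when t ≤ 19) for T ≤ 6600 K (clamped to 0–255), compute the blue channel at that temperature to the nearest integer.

M_in = 10⁶/4384 = 228.10; M_out = 228.10 + (+128) = 356.10.
T_out = 10⁶/356.10 = 2808.2 K → 2810 K; t = 28.1.
B = 138.5·ln(28.1 − 10) − 305.0 = 138.5·ln 18.1 − 305.0 = 138.5·2.8959 − 305.0 = 96.084.
Rounded: 96.

96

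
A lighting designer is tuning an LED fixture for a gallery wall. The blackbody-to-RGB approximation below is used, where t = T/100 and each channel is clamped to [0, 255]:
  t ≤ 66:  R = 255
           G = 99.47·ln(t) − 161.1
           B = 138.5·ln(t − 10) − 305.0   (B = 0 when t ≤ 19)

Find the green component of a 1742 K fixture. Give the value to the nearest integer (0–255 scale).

123

t = 1742/100 = 17.42; the t ≤ 66 branch applies.
G = 99.47·ln 17.42 − 161.1 = 99.47·2.8576 − 161.1 = 123.147.
Rounded: 123.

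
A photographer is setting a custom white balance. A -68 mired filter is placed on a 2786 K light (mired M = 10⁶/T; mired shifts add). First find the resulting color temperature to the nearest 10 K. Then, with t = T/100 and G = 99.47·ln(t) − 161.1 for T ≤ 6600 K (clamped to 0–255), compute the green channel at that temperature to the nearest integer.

191

M_in = 10⁶/2786 = 358.94; M_out = 358.94 + (-68) = 290.94.
T_out = 10⁶/290.94 = 3437.2 K → 3440 K; t = 34.4.
G = 99.47·ln 34.4 − 161.1 = 99.47·3.5381 − 161.1 = 190.830.
Rounded: 191.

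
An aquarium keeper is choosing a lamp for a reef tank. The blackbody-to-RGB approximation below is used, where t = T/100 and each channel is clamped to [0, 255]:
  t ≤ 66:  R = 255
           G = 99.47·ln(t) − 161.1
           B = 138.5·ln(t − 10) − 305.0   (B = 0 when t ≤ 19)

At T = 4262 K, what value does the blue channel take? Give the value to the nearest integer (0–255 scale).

t = 4262/100 = 42.62; the t ≤ 66 branch applies.
B = 138.5·ln(42.62 − 10) − 305.0 = 138.5·ln 32.62 − 305.0 = 138.5·3.4849 − 305.0 = 177.662.
Rounded: 178.

178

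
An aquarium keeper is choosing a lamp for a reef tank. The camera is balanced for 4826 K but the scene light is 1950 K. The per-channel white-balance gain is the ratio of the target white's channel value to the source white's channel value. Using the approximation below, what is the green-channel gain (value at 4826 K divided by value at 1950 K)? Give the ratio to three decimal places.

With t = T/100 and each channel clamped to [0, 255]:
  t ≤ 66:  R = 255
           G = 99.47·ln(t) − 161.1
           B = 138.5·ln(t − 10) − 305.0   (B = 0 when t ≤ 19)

At 1950 K (t = 19.5):
  G = 99.47·ln 19.5 − 161.1 = 99.47·2.9704 − 161.1 = 134.367.
At 4826 K (t = 48.26):
  G = 99.47·ln 48.26 − 161.1 = 99.47·3.8766 − 161.1 = 224.506.
Gain = 224.506 / 134.367 = 1.6708 → 1.671.

1.671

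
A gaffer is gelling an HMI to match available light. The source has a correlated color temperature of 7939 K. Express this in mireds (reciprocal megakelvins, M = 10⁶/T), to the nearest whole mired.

M = 10⁶ / 7939 = 125.960 → 126 mireds.

126 mireds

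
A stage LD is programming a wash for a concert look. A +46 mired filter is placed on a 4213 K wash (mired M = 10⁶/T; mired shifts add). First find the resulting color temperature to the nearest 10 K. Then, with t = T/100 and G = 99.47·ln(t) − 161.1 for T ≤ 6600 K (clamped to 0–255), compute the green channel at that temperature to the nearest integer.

193

M_in = 10⁶/4213 = 237.36; M_out = 237.36 + (+46) = 283.36.
T_out = 10⁶/283.36 = 3529.1 K → 3530 K; t = 35.3.
G = 99.47·ln 35.3 − 161.1 = 99.47·3.5639 − 161.1 = 193.399.
Rounded: 193.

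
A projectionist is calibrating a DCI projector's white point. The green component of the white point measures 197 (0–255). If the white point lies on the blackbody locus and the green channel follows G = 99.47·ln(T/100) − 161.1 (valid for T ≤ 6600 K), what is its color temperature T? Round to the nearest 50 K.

3650 K

ln t = (197 + 161.1) / 99.47 = 3.6001.
t = e^3.6001 = 36.601.
T = 100·t = 3660 K → 3650 K to the nearest 50 K.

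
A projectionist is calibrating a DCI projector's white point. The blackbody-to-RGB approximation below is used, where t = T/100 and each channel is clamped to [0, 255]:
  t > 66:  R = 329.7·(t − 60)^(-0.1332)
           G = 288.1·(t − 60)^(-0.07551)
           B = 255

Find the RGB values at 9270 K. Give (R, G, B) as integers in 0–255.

t = 9270/100 = 92.7; the t > 66 branch applies.
R = 329.7·(92.7 − 60)^(-0.1332) = 329.7·32.7^(-0.1332) = 329.7·0.62844 = 207.196.
G = 288.1·(92.7 − 60)^(-0.07551) = 288.1·32.7^(-0.07551) = 288.1·0.76849 = 221.401.
B = 255 by definition for t > 66.
Rounded: (207, 221, 255).

(207, 221, 255)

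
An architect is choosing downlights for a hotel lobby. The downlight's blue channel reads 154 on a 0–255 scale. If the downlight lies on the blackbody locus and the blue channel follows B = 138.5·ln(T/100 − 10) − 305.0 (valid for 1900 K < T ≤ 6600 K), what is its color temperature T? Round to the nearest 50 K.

ln(t − 10) = (154 + 305.0) / 138.5 = 3.3141.
t − 10 = e^3.3141 = 27.497, so t = 37.497.
T = 100·t = 3750 K → 3750 K to the nearest 50 K.

3750 K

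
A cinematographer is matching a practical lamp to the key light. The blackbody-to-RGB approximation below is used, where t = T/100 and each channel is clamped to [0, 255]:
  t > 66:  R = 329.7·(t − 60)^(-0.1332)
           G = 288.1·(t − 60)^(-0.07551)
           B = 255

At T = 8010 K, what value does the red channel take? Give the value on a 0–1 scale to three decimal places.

t = 8010/100 = 80.1; the t > 66 branch applies.
R = 329.7·(80.1 − 60)^(-0.1332) = 329.7·20.1^(-0.1332) = 329.7·0.67052 = 221.072.
On a 0–1 scale: 221.072/255 = 0.8669 → 0.867.

0.867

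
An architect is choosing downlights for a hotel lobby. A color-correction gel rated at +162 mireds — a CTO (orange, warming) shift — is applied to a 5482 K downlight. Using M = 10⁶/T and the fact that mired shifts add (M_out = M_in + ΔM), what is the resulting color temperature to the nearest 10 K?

2900 K

M_in = 10⁶/5482 = 182.42 mireds.
M_out = 182.42 + (+162) = 344.42 mireds.
T_out = 10⁶/344.42 = 2903.5 K → 2900 K.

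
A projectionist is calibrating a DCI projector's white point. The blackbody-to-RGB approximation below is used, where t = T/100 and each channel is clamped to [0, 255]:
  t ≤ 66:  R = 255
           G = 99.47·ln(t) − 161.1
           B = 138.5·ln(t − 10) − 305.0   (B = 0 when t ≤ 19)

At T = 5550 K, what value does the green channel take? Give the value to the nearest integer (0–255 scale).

238

t = 5550/100 = 55.5; the t ≤ 66 branch applies.
G = 99.47·ln 55.5 − 161.1 = 99.47·4.0164 − 161.1 = 238.410.
Rounded: 238.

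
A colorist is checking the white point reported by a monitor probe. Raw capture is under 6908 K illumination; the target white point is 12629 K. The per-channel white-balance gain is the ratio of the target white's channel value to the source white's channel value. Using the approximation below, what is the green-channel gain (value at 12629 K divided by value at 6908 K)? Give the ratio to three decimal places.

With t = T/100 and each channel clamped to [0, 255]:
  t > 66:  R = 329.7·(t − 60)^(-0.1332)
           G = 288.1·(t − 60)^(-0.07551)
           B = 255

0.861

At 6908 K (t = 69.08):
  G = 288.1·(69.08 − 60)^(-0.07551) = 288.1·9.08^(-0.07551) = 288.1·0.84655 = 243.892.
At 12629 K (t = 126.29):
  G = 288.1·(126.29 − 60)^(-0.07551) = 288.1·66.29^(-0.07551) = 288.1·0.72856 = 209.897.
Gain = 209.897 / 243.892 = 0.8606 → 0.861.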